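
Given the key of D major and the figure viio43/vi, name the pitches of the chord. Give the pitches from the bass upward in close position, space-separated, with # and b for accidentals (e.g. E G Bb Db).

E G A# C#

The slash marks an applied leading-tone chord: viio of vi. In D major, vi is B, so the leading tone to it is A#, a half step below.
Building a fully diminished seventh chord on A# gives A#-C#-E-G.
With the 43 figure the chord is in second inversion; from the bass E upward in close position it reads E-G-A#-C#.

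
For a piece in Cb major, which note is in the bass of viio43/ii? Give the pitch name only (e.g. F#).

Gb

The applied chord viio43/ii is rooted on C: C-Eb-Gb-Bbb.
The figure 43 means second inversion — the fifth is in the bass.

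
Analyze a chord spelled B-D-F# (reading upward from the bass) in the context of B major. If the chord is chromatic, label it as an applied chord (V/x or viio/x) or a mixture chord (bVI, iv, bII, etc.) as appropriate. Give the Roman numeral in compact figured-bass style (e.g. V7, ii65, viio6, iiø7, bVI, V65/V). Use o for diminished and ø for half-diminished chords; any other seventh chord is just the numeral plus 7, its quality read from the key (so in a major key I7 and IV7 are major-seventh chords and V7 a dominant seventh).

i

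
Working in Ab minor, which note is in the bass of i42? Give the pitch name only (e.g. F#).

Gb

i in Ab minor has root Ab; the chord is Ab-Cb-Eb-Gb.
The figure 42 means third inversion — the seventh is in the bass.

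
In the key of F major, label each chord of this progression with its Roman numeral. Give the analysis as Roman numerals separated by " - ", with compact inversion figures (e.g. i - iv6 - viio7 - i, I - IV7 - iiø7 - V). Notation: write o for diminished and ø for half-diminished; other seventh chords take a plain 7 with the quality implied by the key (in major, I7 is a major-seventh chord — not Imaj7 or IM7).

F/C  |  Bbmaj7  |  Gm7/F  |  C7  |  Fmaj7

I64 - IV7 - ii42 - V7 - I7

F/C: major triad on F = scale degree 1 → I64.
Bbmaj7 has root Bb, degree 4 in F major, so IV7.
Gm7/F: minor seventh chord on G = scale degree 2 → ii42.
C7: root C is the dominant; dominant seventh chord there is V7.
Fmaj7 has root F, degree 1 in F major, so I7.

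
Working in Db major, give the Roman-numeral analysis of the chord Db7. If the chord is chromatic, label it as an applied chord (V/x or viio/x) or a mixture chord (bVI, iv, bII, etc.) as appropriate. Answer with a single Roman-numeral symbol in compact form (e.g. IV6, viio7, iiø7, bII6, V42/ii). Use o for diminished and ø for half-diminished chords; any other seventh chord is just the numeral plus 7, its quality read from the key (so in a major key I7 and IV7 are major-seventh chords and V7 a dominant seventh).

Stacked in thirds the chord is Db-F-Ab-Cb: a dominant seventh chord on Db.
Db is not a diatonic chord root with this quality in Db major, but it lies a perfect fifth above Gb (IV), so the chord functions as an applied dominant of IV.

V7/IV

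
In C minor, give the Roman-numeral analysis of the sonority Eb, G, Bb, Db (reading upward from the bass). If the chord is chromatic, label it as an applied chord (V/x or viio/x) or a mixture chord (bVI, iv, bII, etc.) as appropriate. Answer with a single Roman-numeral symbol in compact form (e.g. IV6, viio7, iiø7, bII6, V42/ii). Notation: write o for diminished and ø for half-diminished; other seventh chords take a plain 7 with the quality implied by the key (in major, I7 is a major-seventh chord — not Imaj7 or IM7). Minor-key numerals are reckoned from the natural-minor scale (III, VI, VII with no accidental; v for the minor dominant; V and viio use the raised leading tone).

V7/VI

The pitches Eb-G-Bb-Db form a dominant seventh chord rooted on Eb.
Eb is not a diatonic chord root with this quality in C minor, but it lies a perfect fifth above Ab (VI), so the chord functions as an applied dominant of VI.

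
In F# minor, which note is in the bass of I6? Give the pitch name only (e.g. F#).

A#

I in F# minor has root F#; the chord is F#-A#-C#.
The figure 6 means first inversion — the third is in the bass.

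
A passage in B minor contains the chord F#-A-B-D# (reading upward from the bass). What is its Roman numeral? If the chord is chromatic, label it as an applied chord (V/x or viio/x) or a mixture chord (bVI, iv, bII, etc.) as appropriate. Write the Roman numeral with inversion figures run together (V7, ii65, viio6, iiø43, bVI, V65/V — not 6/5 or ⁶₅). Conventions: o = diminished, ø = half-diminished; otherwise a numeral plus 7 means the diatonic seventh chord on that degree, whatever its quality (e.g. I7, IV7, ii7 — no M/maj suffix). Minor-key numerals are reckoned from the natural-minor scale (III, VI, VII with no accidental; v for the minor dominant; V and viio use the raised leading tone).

The pitches B-D#-F#-A form a dominant seventh chord rooted on B.
B is not a diatonic chord root with this quality in B minor, but it lies a perfect fifth above E (iv), so the chord functions as an applied dominant of iv.
With F# in the bass the chord is in second inversion, so the figured bass is 43.

V43/iv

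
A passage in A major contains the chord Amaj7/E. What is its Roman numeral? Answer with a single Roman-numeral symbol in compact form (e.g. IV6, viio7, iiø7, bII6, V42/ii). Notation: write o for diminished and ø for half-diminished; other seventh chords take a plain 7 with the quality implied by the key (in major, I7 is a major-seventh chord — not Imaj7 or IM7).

I43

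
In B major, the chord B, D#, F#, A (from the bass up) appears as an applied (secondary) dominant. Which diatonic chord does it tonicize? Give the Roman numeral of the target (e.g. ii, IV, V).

The chord is a dominant seventh chord on B.
A dominant resolves down a perfect fifth: B → E. In B major, E is scale degree 4, i.e. IV.

IV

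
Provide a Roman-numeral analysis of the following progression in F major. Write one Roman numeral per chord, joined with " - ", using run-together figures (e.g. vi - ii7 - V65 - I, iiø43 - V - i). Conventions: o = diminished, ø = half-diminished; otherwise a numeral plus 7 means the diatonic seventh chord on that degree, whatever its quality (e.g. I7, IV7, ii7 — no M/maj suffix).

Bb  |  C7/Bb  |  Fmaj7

Bb: major triad on Bb = scale degree 4 → IV.
C7/Bb: dominant seventh chord on C = scale degree 5 → V42.
Fmaj7: root F is the tonic; major seventh chord there is I7.

IV - V42 - I7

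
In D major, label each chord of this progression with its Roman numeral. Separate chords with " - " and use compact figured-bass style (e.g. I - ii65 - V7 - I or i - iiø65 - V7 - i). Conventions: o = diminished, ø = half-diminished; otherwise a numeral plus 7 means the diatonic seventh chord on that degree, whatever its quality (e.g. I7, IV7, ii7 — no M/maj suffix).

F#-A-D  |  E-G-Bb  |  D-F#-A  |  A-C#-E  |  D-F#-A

I6 - iio - I - V - I

F#-A-D has root D, degree 1 in D major, so I6.
E-G-Bb: E with this quality isn't in the key; it's iio, borrowed from the parallel minor.
D-F#-A: root D is the tonic; major triad there is I.
A-C#-E: root A is the dominant; major triad there is V.
D-F#-A: root D is the tonic; major triad there is I.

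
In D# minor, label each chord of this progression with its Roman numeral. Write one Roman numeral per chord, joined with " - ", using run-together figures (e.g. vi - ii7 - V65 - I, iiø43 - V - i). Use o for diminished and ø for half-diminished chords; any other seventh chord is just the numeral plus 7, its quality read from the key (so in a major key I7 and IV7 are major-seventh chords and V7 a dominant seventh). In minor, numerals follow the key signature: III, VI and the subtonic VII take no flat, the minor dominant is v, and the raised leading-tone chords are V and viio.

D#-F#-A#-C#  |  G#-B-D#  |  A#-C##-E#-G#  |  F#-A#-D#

i7 - iv - V7 - i6

D#-F#-A#-C# has root D#, degree 1 in D# minor, so i7.
G#-B-D# has root G#, degree 4 in D# minor, so iv.
A#-C##-E#-G#: dominant seventh chord on A# = scale degree 5 → V7.
F#-A#-D# has root D#, degree 1 in D# minor, so i6.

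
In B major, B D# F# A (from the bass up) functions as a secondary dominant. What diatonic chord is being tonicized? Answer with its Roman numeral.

The chord is a dominant seventh chord on B.
A dominant resolves down a perfect fifth: B → E. In B major, E is scale degree 4, i.e. IV.

IV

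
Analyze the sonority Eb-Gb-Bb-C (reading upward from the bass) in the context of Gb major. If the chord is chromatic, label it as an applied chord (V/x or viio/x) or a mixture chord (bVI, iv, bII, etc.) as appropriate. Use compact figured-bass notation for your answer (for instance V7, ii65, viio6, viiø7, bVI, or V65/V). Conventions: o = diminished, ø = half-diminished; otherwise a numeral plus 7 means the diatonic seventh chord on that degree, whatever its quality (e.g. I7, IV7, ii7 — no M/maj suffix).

viiø65/V

The pitches C-Eb-Gb-Bb form a half-diminished seventh chord rooted on C.
C sits a half step below Db (V in Gb major); a diminished chord there is the applied leading-tone chord of V.
With Eb in the bass the chord is in first inversion, so the figured bass is 65.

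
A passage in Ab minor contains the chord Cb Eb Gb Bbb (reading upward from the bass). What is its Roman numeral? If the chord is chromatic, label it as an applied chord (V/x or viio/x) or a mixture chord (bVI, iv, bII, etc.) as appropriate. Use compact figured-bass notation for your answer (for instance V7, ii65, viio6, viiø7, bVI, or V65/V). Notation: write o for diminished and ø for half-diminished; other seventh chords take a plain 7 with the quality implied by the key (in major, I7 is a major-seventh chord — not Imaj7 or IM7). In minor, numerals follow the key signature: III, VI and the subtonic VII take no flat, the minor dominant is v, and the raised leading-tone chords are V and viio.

V7/VI

The pitches Cb-Eb-Gb-Bbb form a dominant seventh chord rooted on Cb.
Cb is not a diatonic chord root with this quality in Ab minor, but it lies a perfect fifth above Fb (VI), so the chord functions as an applied dominant of VI.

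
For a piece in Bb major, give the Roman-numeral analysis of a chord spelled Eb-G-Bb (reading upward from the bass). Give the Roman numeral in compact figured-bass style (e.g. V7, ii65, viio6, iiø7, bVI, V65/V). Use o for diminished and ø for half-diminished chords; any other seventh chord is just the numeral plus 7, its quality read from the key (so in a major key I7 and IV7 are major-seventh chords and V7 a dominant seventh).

The pitches Eb-G-Bb form a major triad rooted on Eb.
Eb is scale degree 4 in Bb major, and a major triad on that degree is written IV.

IV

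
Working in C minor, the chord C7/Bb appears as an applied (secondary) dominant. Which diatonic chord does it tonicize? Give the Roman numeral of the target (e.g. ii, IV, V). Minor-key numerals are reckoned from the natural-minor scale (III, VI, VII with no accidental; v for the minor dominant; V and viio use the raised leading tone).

The chord is a dominant seventh chord on C.
A dominant resolves down a perfect fifth: C → F. In C minor, F is scale degree 4, i.e. iv.

iv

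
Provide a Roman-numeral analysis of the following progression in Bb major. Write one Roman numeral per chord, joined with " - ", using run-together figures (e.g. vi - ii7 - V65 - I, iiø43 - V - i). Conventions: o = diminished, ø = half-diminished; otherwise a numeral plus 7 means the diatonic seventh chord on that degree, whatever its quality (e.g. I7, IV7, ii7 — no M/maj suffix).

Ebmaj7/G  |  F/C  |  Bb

Ebmaj7/G: major seventh chord on Eb = scale degree 4 → IV65.
F/C has root F, degree 5 in Bb major, so V64.
Bb: root Bb is the tonic; major triad there is I.

IV65 - V64 - I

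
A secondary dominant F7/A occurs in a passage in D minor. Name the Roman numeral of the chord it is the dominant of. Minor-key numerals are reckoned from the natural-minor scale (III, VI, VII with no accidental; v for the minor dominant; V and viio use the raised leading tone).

The chord is a dominant seventh chord on F.
A dominant resolves down a perfect fifth: F → Bb. In D minor, Bb is scale degree 6, i.e. VI.

VI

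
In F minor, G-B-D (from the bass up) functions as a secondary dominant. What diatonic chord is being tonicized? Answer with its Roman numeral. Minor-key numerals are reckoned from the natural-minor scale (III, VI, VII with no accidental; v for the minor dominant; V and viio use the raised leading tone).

The chord is a major triad on G.
A dominant resolves down a perfect fifth: G → C. In F minor, C is scale degree 5, i.e. V.

V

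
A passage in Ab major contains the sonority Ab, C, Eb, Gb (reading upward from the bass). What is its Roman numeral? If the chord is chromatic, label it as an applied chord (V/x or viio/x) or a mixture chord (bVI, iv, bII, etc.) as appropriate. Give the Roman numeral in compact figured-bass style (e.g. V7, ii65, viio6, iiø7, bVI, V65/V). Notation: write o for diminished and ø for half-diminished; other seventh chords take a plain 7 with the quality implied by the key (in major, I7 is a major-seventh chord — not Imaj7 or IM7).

Stacked in thirds the chord is Ab-C-Eb-Gb: a dominant seventh chord on Ab.
Ab is not a diatonic chord root with this quality in Ab major, but it lies a perfect fifth above Db (IV), so the chord functions as an applied dominant of IV.

V7/IV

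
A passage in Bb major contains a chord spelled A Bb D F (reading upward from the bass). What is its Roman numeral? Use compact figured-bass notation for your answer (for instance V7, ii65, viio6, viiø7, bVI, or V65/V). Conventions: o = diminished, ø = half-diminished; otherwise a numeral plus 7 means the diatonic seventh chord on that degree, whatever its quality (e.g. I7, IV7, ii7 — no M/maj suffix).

The pitches Bb-D-F-A form a major seventh chord rooted on Bb.
In Bb major, Bb is the tonic; the diatonic major seventh chord there is I7.
With A in the bass the chord is in third inversion, so the figured bass is 42.

I42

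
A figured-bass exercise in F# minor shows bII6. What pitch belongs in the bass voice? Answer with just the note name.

B

bII in F# minor has root G; the chord is G-B-D.
The figure 6 means first inversion — the third is in the bass.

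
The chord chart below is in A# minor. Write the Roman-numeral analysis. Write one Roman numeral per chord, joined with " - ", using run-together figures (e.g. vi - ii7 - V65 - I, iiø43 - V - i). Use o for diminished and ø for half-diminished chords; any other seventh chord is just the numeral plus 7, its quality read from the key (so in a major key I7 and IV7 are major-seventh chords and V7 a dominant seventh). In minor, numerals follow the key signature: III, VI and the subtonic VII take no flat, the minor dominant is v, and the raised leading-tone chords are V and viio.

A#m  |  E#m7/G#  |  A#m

A#m: minor triad on A# = scale degree 1 → i.
E#m7/G#: root E# is the dominant; minor seventh chord there is v65.
A#m: minor triad on A# = scale degree 1 → i.

i - v65 - i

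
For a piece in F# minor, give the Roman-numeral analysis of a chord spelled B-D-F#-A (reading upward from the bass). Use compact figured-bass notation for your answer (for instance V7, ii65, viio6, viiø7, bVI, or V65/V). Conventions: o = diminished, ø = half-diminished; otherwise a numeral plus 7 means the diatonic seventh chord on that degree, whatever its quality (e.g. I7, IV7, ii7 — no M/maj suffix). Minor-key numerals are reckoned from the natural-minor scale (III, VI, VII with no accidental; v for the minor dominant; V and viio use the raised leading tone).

The pitches B-D-F#-A form a minor seventh chord rooted on B.
B is scale degree 4 in F# minor, and a minor seventh chord on that degree is written iv7.

iv7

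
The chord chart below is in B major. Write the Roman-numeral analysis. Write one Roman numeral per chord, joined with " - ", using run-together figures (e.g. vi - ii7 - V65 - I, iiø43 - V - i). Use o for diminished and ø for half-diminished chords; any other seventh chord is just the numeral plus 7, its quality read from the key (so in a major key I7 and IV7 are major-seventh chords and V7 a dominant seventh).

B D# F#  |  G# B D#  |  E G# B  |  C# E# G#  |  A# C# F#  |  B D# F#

I - vi - IV - V/V - V6 - I

B-D#-F#: root B is the tonic; major triad there is I.
G#-B-D#: root G# is the submediant; minor triad there is vi.
E-G#-B: root E is the subdominant; major triad there is IV.
C#-E#-G#: a major triad on C#, the applied dominant of V → V/V.
A#-C#-F#: root F# is the dominant; major triad there is V6.
B-D#-F#: major triad on B = scale degree 1 → I.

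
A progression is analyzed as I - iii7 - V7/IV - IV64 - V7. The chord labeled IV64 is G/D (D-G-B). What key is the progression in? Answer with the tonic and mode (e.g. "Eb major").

D major

The anchor chord is a major triad on G, labeled IV64.
Counting down 3 scale steps from G places the tonic on D; a major triad on degree 4 is diatonic only in major.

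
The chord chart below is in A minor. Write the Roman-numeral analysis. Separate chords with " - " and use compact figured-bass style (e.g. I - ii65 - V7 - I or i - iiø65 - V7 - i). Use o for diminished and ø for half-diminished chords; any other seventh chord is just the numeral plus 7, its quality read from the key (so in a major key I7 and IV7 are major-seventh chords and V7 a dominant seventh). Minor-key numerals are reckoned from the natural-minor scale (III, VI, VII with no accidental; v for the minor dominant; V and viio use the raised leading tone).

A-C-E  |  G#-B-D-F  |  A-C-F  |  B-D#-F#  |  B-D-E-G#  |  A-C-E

i - viio7 - VI6 - V/V - V43 - i

A-C-E: root A is the tonic; minor triad there is i.
G#-B-D-F: root G# is the leading tone; fully diminished seventh chord there is viio7.
A-C-F: root F is the submediant; major triad there is VI6.
B-D#-F#: a major triad on B, the applied dominant of V → V/V.
B-D-E-G#: dominant seventh chord on E = scale degree 5 → V43.
A-C-E has root A, degree 1 in A minor, so i.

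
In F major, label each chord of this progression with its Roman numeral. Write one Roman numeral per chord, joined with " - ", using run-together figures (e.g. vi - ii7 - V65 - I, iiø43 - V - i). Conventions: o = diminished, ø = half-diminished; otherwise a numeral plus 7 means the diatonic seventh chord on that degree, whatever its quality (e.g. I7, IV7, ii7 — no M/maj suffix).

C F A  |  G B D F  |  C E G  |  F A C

C-F-A: major triad on F = scale degree 1 → I64.
G-B-D-F is the secondary dominant of V (dominant seventh chord on G): V7/V.
C-E-G: major triad on C = scale degree 5 → V.
F-A-C: root F is the tonic; major triad there is I.

I64 - V7/V - V - I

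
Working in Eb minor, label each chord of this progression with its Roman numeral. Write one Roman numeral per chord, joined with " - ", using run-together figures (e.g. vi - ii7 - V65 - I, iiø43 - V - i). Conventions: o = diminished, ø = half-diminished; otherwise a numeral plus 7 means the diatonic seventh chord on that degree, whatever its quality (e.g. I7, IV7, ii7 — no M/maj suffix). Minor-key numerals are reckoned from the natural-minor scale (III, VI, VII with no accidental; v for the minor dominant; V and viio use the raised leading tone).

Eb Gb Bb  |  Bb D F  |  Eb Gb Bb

Eb-Gb-Bb: root Eb is the tonic; minor triad there is i.
Bb-D-F: major triad on Bb = scale degree 5 → V.
Eb-Gb-Bb: root Eb is the tonic; minor triad there is i.

i - V - i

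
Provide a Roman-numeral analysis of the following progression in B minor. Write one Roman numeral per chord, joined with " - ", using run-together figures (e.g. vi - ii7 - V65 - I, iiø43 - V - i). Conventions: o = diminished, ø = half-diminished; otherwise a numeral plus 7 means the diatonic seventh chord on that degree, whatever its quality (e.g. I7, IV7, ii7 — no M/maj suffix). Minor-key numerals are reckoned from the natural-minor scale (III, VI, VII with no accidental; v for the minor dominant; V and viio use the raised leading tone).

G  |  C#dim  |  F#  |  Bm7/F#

VI - iio - V - i43

G has root G, degree 6 in B minor, so VI.
C#dim: root C# is the supertonic; diminished triad there is iio.
F#: root F# is the dominant; major triad there is V.
Bm7/F#: minor seventh chord on B = scale degree 1 → i43.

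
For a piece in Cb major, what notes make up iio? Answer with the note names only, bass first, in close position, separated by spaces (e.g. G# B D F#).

Scale degree 2 in Cb major is Db; here the chord built on it is altered to a diminished triad. iio is the diminished supertonic triad, borrowed from the parallel minor.
So the chord is Db-Fb-Abb.

Db Fb Abb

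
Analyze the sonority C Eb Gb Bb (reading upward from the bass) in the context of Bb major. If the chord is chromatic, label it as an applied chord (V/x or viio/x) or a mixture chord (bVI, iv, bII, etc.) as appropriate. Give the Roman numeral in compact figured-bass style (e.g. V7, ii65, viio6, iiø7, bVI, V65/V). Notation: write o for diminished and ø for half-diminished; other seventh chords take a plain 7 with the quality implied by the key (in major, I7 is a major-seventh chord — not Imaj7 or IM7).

The pitches C-Eb-Gb-Bb form a half-diminished seventh chord rooted on C.
C is the second degree of Bb major. This is the half-diminished supertonic seventh, borrowed from the parallel minor.

iiø7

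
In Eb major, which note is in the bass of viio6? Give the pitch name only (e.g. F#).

F

viio in Eb major has root D; the chord is D-F-Ab.
The figure 6 means first inversion — the third is in the bass.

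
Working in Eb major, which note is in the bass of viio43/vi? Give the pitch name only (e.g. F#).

The applied chord viio43/vi is rooted on B: B-D-F-Ab.
The figure 43 means second inversion — the fifth is in the bass.

F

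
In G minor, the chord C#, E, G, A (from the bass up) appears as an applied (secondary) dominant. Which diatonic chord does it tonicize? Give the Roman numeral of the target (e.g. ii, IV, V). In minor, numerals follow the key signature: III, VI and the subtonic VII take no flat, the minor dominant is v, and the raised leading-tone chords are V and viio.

The chord is a dominant seventh chord on A.
A dominant resolves down a perfect fifth: A → D. In G minor, D is scale degree 5, i.e. V.

V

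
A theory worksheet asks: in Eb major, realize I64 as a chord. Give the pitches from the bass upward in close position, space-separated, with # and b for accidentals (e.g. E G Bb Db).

In Eb major, the first degree is Eb, and the diatonic chord built there is a major triad.
Stacking thirds from Eb gives Eb-G-Bb.
With the 64 figure the chord is in second inversion; from the bass Bb upward in close position it reads Bb-Eb-G.

Bb Eb G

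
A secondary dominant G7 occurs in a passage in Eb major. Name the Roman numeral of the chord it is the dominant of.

vi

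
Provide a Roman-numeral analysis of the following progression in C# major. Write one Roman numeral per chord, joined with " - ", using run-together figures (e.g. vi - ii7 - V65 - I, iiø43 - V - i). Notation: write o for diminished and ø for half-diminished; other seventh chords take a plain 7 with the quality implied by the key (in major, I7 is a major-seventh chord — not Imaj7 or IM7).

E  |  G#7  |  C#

E: major triad on E — chromatic; bIII (borrowed from the parallel minor).
G#7: dominant seventh chord on G# = scale degree 5 → V7.
C#: root C# is the tonic; major triad there is I.

bIII - V7 - I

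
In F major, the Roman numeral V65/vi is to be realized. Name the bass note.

C#

The applied chord V65/vi is rooted on A: A-C#-E-G.
The figure 65 means first inversion — the third is in the bass.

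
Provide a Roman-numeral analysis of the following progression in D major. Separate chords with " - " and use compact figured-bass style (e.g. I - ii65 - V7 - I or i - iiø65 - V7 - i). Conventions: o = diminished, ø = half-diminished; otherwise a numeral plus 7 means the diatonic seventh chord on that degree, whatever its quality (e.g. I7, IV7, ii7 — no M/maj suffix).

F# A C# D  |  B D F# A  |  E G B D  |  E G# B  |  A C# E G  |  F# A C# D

I65 - vi7 - ii7 - V/V - V7 - I65

F#-A-C#-D: major seventh chord on D = scale degree 1 → I65.
B-D-F#-A has root B, degree 6 in D major, so vi7.
E-G-B-D: minor seventh chord on E = scale degree 2 → ii7.
E-G#-B: chromatic; E is V of V, so V/V.
A-C#-E-G: dominant seventh chord on A = scale degree 5 → V7.
F#-A-C#-D has root D, degree 1 in D major, so I65.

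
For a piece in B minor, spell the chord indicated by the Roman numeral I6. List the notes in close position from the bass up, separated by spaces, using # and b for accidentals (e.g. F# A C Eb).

I6 is the major tonic (Picardy third), borrowed from the parallel major. In B minor that root is B.
So the chord is B-D#-F#, a major triad.
With the 6 figure the chord is in first inversion; from the bass D# upward in close position it reads D#-F#-B.

D# F# B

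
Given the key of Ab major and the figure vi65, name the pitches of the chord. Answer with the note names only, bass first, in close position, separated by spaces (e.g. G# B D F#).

In Ab major, the submediant is F, and the diatonic chord built there is a minor seventh chord.
Stacking thirds from F gives F-Ab-C-Eb.
The figured bass 65 indicates first inversion, placing the third (Ab) in the bass: Ab-C-Eb-F.

Ab C Eb F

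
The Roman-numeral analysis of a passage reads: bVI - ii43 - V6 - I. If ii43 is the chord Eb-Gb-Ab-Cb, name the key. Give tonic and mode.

Gb major

ii43 is given as Eb-Gb-Ab-Cb — a minor seventh chord with root Ab.
Counting down one scale step from Ab places the tonic on Gb; a minor seventh chord on degree 2 is diatonic only in major.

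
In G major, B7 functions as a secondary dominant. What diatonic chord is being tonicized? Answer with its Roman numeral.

vi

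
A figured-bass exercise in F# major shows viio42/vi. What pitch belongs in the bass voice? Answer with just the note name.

The applied chord viio42/vi is rooted on C##: C##-E#-G#-B.
The figure 42 means third inversion — the seventh is in the bass.

B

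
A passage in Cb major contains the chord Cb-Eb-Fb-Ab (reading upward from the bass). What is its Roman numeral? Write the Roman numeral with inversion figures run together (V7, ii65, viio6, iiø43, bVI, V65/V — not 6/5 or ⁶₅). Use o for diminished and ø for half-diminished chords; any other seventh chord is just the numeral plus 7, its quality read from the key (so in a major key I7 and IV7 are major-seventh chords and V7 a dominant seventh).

IV43

Stacked in thirds the chord is Fb-Ab-Cb-Eb: a major seventh chord on Fb.
Fb is scale degree 4 in Cb major, and a major seventh chord on that degree is written IV7.
With Cb in the bass the chord is in second inversion, so the figured bass is 43.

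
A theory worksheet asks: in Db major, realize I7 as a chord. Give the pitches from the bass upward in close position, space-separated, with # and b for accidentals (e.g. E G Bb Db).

Db F Ab C

The numeral's case and figure indicate a major seventh chord. In Db major its root, the tonic, is Db.
Stacking thirds from Db gives Db-F-Ab-C.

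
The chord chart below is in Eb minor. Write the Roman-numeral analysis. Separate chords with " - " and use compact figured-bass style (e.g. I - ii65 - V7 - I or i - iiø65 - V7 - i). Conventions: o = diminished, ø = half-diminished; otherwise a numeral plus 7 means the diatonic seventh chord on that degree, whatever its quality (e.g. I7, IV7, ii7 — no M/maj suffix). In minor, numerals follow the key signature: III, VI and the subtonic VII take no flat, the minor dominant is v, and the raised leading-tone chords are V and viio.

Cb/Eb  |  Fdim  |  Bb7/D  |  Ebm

VI6 - iio - V65 - i

Cb/Eb: root Cb is the submediant; major triad there is VI6.
Fdim has root F, degree 2 in Eb minor, so iio.
Bb7/D: dominant seventh chord on Bb = scale degree 5 → V65.
Ebm has root Eb, degree 1 in Eb minor, so i.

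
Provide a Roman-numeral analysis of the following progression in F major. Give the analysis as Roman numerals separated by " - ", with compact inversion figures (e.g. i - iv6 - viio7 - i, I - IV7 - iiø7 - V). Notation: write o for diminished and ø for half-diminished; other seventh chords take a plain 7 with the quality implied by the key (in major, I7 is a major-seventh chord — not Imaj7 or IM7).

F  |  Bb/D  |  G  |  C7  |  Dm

F: root F is the tonic; major triad there is I.
Bb/D: major triad on Bb = scale degree 4 → IV6.
G is the secondary dominant of V (major triad on G): V/V.
C7 has root C, degree 5 in F major, so V7.
Dm: minor triad on D = scale degree 6 → vi.

I - IV6 - V/V - V7 - vi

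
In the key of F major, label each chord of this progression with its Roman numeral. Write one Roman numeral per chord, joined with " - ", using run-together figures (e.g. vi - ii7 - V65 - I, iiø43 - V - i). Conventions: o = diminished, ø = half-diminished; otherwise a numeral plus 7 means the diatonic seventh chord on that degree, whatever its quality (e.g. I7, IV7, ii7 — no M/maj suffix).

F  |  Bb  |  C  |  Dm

I - IV - V - vi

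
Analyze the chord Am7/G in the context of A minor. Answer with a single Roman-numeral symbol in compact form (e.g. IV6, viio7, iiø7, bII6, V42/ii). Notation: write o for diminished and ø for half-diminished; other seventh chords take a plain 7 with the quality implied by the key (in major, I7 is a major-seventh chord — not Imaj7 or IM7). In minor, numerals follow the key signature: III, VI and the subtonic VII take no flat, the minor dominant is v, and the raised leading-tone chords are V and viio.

The pitches A-C-E-G form a minor seventh chord rooted on A.
A is scale degree 1 in A minor, and a minor seventh chord on that degree is written i7.
With G in the bass the chord is in third inversion, so the figured bass is 42.

i42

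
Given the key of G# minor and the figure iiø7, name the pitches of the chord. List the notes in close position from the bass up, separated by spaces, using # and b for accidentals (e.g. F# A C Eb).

The numeral's case and figure indicate a half-diminished seventh chord. In G# minor its root, scale degree 2, is A#.
Stacking thirds from A# gives A#-C#-E-G#.

A# C# E G#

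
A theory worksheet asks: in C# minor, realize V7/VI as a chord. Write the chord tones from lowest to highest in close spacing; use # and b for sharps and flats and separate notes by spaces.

V7/VI is a secondary dominant — the dominant seventh of VI. VI in C# minor is A, so the applied chord's root is E, a perfect fifth above.
Building a dominant seventh chord on E gives E-G#-B-D.

E G# B D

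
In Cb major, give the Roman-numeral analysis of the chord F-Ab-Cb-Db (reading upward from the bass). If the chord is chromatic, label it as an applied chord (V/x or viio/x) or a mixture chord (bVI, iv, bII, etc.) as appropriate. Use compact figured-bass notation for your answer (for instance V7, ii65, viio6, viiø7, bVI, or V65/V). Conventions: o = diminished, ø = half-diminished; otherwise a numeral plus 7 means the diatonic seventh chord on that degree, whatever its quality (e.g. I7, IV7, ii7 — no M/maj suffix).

V65/V

The pitches Db-F-Ab-Cb form a dominant seventh chord rooted on Db.
Db is not a diatonic chord root with this quality in Cb major, but it lies a perfect fifth above Gb (V), so the chord functions as an applied dominant of V.
With F in the bass the chord is in first inversion, so the figured bass is 65.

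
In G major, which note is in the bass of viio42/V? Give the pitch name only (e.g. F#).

Bb

The applied chord viio42/V is rooted on C#: C#-E-G-Bb.
The figure 42 means third inversion — the seventh is in the bass.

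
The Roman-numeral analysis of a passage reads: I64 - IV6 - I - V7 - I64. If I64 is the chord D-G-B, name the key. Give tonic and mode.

The anchor chord is a major triad on G, labeled I64.
If G is scale degree 1 and the mode makes that degree carry a major triad, the tonic is G and the mode is major.

G major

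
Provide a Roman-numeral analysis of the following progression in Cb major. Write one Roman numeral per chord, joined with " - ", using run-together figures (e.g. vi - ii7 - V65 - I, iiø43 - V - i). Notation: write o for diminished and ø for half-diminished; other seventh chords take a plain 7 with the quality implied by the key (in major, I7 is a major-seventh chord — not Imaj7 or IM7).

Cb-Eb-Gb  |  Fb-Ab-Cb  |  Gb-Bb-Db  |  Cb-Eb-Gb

I - IV - V - I

Cb-Eb-Gb: major triad on Cb = scale degree 1 → I.
Fb-Ab-Cb: root Fb is the subdominant; major triad there is IV.
Gb-Bb-Db: major triad on Gb = scale degree 5 → V.
Cb-Eb-Gb: major triad on Cb = scale degree 1 → I.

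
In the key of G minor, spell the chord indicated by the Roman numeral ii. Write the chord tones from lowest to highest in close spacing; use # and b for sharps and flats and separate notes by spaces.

A C E

Scale degree 2 in G minor is A; here the chord built on it is altered to a minor triad. ii is the minor supertonic, borrowed from the parallel major (the Dorian ii).
So the chord is A-C-E.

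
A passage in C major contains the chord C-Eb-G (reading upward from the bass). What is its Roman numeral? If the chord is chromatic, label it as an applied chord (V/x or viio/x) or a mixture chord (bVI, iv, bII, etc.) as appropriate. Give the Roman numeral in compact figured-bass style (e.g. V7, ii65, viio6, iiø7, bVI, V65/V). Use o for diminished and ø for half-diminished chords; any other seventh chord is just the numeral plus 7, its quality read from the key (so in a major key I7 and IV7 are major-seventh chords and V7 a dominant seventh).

i

Stacked in thirds the chord is C-Eb-G: a minor triad on C.
C is the first degree of C major. This is the minor tonic, borrowed from the parallel minor.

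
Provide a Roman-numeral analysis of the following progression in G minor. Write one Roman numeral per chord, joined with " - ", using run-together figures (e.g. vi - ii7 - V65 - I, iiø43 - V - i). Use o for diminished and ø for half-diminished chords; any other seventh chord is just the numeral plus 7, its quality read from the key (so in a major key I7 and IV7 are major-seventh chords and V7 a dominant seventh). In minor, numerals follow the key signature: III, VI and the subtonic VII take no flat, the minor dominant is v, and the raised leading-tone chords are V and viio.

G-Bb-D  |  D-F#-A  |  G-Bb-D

i - V - i

G-Bb-D: minor triad on G = scale degree 1 → i.
D-F#-A has root D, degree 5 in G minor, so V.
G-Bb-D has root G, degree 1 in G minor, so i.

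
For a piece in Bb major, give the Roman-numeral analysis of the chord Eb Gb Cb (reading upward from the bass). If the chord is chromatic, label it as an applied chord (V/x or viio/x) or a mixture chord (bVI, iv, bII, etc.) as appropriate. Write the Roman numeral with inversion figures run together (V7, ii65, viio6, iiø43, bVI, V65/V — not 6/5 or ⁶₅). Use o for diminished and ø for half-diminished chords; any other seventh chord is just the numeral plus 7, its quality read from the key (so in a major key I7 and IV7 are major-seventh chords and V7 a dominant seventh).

Stacked in thirds the chord is Cb-Eb-Gb: a major triad on Cb.
Cb is the lowered second degree of Bb major (diatonic 2 would be C). This is the Neapolitan sixth — a major triad on the lowered second degree, here in its customary first inversion.
With Eb in the bass the chord is in first inversion, so the figured bass is 6.

bII6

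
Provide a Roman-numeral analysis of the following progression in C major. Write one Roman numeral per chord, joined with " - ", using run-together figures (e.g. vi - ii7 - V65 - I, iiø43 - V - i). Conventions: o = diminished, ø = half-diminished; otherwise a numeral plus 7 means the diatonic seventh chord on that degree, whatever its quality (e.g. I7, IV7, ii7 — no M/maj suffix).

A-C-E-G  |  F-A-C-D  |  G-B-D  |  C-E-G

vi7 - ii65 - V - I

A-C-E-G has root A, degree 6 in C major, so vi7.
F-A-C-D: root D is the supertonic; minor seventh chord there is ii65.
G-B-D has root G, degree 5 in C major, so V.
C-E-G: major triad on C = scale degree 1 → I.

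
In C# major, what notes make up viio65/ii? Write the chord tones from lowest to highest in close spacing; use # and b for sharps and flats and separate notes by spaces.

E# G# B C##

viio65/ii is a secondary leading-tone chord. The target ii is D# in C# major; the applied chord is rooted a semitone below, on C##.
Building a fully diminished seventh chord on C## gives C##-E#-G#-B.
The figured bass 65 indicates first inversion, placing the third (E#) in the bass: E#-G#-B-C##.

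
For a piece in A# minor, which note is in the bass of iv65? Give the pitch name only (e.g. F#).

F#

iv in A# minor has root D#; the chord is D#-F#-A#-C#.
The figure 65 means first inversion — the third is in the bass.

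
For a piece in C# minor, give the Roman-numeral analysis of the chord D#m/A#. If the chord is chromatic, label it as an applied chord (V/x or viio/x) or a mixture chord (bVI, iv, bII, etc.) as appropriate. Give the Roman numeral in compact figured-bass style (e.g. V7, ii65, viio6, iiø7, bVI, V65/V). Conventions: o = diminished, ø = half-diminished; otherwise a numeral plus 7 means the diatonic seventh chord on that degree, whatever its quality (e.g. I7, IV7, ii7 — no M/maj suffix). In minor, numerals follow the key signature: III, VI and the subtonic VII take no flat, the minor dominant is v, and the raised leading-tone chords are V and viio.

ii64

Stacked in thirds the chord is D#-F#-A#: a minor triad on D#.
D# is the second degree of C# minor. This is the minor supertonic, borrowed from the parallel major (the Dorian ii).
With A# in the bass the chord is in second inversion, so the figured bass is 64.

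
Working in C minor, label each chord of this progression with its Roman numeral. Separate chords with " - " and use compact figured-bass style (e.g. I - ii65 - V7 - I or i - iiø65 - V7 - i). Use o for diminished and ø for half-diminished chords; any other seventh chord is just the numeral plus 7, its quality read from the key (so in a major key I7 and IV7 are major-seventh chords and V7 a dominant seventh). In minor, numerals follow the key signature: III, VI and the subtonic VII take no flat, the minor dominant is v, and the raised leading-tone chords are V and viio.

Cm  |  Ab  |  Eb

Cm has root C, degree 1 in C minor, so i.
Ab has root Ab, degree 6 in C minor, so VI.
Eb has root Eb, degree 3 in C minor, so III.

i - VI - III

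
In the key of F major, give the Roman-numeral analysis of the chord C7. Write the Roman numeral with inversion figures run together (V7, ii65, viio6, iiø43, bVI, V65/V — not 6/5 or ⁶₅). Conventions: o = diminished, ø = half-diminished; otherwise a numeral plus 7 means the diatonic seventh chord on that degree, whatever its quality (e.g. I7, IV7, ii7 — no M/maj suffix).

V7

Stacked in thirds the chord is C-E-G-Bb: a dominant seventh chord on C.
In F major, C is the dominant; the diatonic dominant seventh chord there is V7.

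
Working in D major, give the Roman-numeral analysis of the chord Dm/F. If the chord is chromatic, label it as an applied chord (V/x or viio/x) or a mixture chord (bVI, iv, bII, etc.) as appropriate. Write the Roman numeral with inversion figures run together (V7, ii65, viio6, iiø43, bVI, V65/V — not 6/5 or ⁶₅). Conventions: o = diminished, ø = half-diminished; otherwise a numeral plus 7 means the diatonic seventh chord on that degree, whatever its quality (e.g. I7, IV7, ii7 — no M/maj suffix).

The pitches D-F-A form a minor triad rooted on D.
D is the first degree of D major. This is the minor tonic, borrowed from the parallel minor.
With F in the bass the chord is in first inversion, so the figured bass is 6.

i6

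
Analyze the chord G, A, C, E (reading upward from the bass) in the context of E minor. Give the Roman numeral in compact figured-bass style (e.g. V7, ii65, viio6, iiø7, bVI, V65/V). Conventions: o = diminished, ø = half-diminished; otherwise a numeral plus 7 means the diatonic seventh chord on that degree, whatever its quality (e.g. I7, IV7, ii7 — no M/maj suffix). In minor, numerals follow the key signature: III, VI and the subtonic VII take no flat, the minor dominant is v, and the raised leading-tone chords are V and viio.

iv42

The pitches A-C-E-G form a minor seventh chord rooted on A.
In E minor, A is the subdominant; the diatonic minor seventh chord there is iv7.
With G in the bass the chord is in third inversion, so the figured bass is 42.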